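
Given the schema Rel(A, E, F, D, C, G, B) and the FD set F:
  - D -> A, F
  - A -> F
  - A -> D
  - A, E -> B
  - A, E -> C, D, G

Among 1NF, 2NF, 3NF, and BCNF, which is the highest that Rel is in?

1NF

Candidate keys: {A, E}, {D, E}. Prime attributes: {A, D, E}.
For D -> A, F we have {D}⁺ = {A, D, F}; {D} is not a superkey, so BCNF fails.
Because {F} is non-prime and the left side of D -> A, F is not a superkey, the relation is not in 3NF.
Since {A} ⊂ {A, E} and {A}⁺ ⊇ {F} with {F} non-prime, there is a partial dependency; 2NF fails.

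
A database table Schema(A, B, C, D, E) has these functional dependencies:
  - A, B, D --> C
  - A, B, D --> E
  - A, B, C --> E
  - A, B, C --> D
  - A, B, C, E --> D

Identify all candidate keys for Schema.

{A, B} never appear on the right of any FD, so every key must include all of them.
{A, B, C}⁺ = {A, B, C, D, E}, which is every attribute, so {A, B, C} is a candidate key.
{A, B, D}⁺ = {A, B, C, D, E}, which is every attribute, so {A, B, D} is a candidate key.
Any other superkey properly contains one of these, so there are no further candidate keys.

{A, B, C}, {A, B, D}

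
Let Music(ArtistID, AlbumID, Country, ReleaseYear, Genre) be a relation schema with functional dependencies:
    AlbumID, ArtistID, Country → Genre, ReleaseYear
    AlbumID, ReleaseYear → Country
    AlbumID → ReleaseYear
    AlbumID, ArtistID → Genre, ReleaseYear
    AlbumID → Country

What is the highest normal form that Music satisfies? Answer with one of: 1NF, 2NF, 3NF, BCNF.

Candidate key: {AlbumID, ArtistID}. Prime attributes: {AlbumID, ArtistID}.
AlbumID, ReleaseYear → Country: {AlbumID, ReleaseYear}⁺ = {AlbumID, Country, ReleaseYear}, which is not all of the attributes, so the left side is not a superkey — BCNF is violated.
AlbumID, ReleaseYear → Country has non-prime {Country} on the right and a non-superkey on the left, so 3NF fails.
Since {AlbumID} ⊂ {AlbumID, ArtistID} and {AlbumID}⁺ ⊇ {Country, ReleaseYear} with {Country, ReleaseYear} non-prime, there is a partial dependency; 2NF fails.

1NF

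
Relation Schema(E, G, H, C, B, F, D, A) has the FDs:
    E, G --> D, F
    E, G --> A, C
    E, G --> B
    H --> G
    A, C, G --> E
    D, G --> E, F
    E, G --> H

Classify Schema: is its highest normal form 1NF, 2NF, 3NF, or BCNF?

3NF

Candidate keys: {A, C, G}, {A, C, H}, {D, G}, {D, H}, {E, G}, {E, H}. Prime attributes: {A, C, D, E, G, H}.
H --> G: {H}⁺ = {G, H}, which is not all of the attributes, so the left side is not a superkey — BCNF is violated.
Its right-hand attributes {G} are all prime, as are those of every other non-superkey FD — the relation is in 3NF.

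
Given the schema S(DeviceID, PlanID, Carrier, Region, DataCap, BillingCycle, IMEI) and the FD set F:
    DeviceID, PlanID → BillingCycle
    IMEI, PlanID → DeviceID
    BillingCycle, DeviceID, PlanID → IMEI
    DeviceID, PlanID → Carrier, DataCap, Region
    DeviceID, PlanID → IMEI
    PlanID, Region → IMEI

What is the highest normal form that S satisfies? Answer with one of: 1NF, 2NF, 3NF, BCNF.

Candidate keys: {DeviceID, PlanID}, {IMEI, PlanID}, {PlanID, Region}. Prime attributes: {DeviceID, IMEI, PlanID, Region}.
Every FD has a superkey on the left, so the relation is in BCNF.

BCNF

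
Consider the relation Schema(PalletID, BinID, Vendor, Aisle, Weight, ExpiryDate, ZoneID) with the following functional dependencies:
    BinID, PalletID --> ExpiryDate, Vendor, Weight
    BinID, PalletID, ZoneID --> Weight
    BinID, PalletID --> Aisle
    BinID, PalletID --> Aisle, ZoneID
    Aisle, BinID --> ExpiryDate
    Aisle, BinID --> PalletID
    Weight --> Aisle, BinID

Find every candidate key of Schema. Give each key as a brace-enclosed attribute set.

{Weight}⁺ = {Aisle, BinID, ExpiryDate, PalletID, Vendor, Weight, ZoneID}, which is every attribute, so {Weight} is a candidate key.
{Aisle, BinID}⁺ = {Aisle, BinID, ExpiryDate, PalletID, Vendor, Weight, ZoneID}, which is every attribute, so {Aisle, BinID} is a candidate key.
{BinID, PalletID}⁺ = {Aisle, BinID, ExpiryDate, PalletID, Vendor, Weight, ZoneID}, which is every attribute, so {BinID, PalletID} is a candidate key.
No proper subset of any of these is a key, and no other minimal superkey exists.

{Aisle, BinID}, {BinID, PalletID}, {Weight}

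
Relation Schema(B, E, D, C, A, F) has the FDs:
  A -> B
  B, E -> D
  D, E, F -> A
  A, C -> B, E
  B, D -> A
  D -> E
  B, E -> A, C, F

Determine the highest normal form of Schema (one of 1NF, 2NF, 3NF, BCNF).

3NF

Candidate keys: {A, C}, {A, D}, {A, E}, {B, D}, {B, E}, {D, F}. Prime attributes: {A, B, C, D, E, F}.
A -> B: {A}⁺ = {A, B}, which is not all of the attributes, so the left side is not a superkey — BCNF is violated.
Since {B} ⊆ prime attributes and every other non-superkey FD also has a prime right side, the schema is in 3NF.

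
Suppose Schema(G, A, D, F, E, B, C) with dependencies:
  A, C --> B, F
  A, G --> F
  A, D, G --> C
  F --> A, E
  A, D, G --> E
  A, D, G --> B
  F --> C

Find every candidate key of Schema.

{A, D, G}, {D, F, G}

No FD produces {D, G}, so they must be in every candidate key.
{A, D, G}⁺ = {A, B, C, D, E, F, G}, which is every attribute, so {A, D, G} is a candidate key.
{D, F, G}⁺ = {A, B, C, D, E, F, G}, which is every attribute, so {D, F, G} is a candidate key.
These are minimal and exhaustive — every other superkey contains one of them.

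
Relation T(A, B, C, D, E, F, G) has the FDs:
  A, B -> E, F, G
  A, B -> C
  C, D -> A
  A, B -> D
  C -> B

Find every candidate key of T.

{A, B}, {A, C}, {C, D}

{A, B} is a candidate key since {A, B}⁺ = {A, B, C, D, E, F, G} covers every attribute.
{A, C} is a candidate key since {A, C}⁺ = {A, B, C, D, E, F, G} covers every attribute.
{C, D} is a candidate key since {C, D}⁺ = {A, B, C, D, E, F, G} covers every attribute.
Any other superkey properly contains one of these, so there are no further candidate keys.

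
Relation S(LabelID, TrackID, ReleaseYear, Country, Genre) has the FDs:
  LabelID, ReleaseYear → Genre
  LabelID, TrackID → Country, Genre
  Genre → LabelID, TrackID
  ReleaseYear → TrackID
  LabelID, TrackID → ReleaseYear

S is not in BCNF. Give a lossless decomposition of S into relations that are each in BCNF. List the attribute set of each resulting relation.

{Country, Genre, LabelID, ReleaseYear}; {ReleaseYear, TrackID}

Candidate keys of the original relation: {Genre}, {LabelID, ReleaseYear}, {LabelID, TrackID}.
{Country, Genre, LabelID, ReleaseYear, TrackID}: {ReleaseYear} determines {ReleaseYear, TrackID} here but is not a superkey — split on ReleaseYear → TrackID, giving {ReleaseYear, TrackID} and {Country, Genre, LabelID, ReleaseYear}.
{ReleaseYear, TrackID}: every determinant is a superkey — BCNF.
{Country, Genre, LabelID, ReleaseYear}: every determinant is a superkey — BCNF.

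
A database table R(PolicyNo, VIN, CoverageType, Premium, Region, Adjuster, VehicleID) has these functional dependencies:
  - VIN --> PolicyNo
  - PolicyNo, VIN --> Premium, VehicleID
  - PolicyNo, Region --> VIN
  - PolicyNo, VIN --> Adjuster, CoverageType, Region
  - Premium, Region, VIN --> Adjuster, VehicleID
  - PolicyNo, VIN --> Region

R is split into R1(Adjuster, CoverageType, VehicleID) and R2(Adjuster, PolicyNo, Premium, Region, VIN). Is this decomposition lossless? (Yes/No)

R1 ∩ R2 = {Adjuster}; its closure under F is {Adjuster}.
Neither R1 nor R2 is contained in that closure, so the decomposition is lossy.

No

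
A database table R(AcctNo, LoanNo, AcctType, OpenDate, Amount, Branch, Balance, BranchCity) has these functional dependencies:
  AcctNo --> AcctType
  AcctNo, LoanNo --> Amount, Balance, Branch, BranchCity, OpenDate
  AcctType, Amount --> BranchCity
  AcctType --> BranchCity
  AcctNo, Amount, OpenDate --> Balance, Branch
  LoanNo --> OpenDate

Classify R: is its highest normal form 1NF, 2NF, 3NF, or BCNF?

Candidate key: {AcctNo, LoanNo}. Prime attributes: {AcctNo, LoanNo}.
For AcctNo --> AcctType we have {AcctNo}⁺ = {AcctNo, AcctType, BranchCity}; {AcctNo} is not a superkey, so BCNF fails.
AcctNo --> AcctType determines the non-prime attribute {AcctType} from a non-superkey — 3NF is violated.
{AcctNo} is a proper subset of the key {AcctNo, LoanNo}, and {AcctNo}⁺ contains the non-prime attributes {AcctType, BranchCity} — a partial dependency, so 2NF is violated.

1NF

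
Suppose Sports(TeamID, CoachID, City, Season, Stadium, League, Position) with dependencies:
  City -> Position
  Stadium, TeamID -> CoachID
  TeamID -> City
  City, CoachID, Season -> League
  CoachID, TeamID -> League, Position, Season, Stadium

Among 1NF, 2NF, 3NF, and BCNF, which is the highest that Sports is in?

Candidate keys: {CoachID, TeamID}, {Stadium, TeamID}. Prime attributes: {CoachID, Stadium, TeamID}.
For City -> Position we have {City}⁺ = {City, Position}; {City} is not a superkey, so BCNF fails.
City -> Position determines the non-prime attribute {Position} from a non-superkey — 3NF is violated.
Since {TeamID} ⊂ {CoachID, TeamID} and {TeamID}⁺ ⊇ {City, Position} with {City, Position} non-prime, there is a partial dependency; 2NF fails.

1NF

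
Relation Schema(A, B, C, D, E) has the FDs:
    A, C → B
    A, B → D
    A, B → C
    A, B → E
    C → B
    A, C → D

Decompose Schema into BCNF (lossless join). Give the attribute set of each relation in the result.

{A, C, D, E}; {B, C}

Candidate keys of the original relation: {A, B}, {A, C}.
In {A, B, C, D, E}, {C} is not a superkey ({C}⁺ restricted to this set is {B, C}), so split on C → B into {B, C} and {A, C, D, E}.
{B, C} is in BCNF.
{A, C, D, E} is in BCNF.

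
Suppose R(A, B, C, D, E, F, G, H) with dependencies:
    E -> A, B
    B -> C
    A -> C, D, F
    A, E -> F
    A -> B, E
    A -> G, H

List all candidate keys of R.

{A} is a candidate key since {A}⁺ = {A, B, C, D, E, F, G, H} covers every attribute.
{E} is a candidate key since {E}⁺ = {A, B, C, D, E, F, G, H} covers every attribute.
These are minimal and exhaustive — every other superkey contains one of them.

{A}, {E}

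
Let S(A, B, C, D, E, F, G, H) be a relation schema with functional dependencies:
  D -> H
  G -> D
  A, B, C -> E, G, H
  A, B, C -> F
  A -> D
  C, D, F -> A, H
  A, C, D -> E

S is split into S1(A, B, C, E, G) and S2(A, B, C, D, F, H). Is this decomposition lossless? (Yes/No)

Yes

S1 ∩ S2 = {A, B, C}; its closure under F is {A, B, C, D, E, F, G, H}.
S1 is contained in that closure, so S1 ∩ S2 -> S1 holds and the join is lossless.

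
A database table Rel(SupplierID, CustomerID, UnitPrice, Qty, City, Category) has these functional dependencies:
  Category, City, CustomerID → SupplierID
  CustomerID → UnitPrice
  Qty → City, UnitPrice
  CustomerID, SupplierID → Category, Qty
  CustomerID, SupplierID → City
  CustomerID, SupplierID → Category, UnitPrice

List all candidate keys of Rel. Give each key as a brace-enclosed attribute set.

No FD produces {CustomerID}, so it must be in every candidate key.
{CustomerID, SupplierID}⁺ = {Category, City, CustomerID, Qty, SupplierID, UnitPrice} — all of the relation — so {CustomerID, SupplierID} is a candidate key.
{Category, City, CustomerID}⁺ = {Category, City, CustomerID, Qty, SupplierID, UnitPrice} — all of the relation — so {Category, City, CustomerID} is a candidate key.
{Category, CustomerID, Qty}⁺ = {Category, City, CustomerID, Qty, SupplierID, UnitPrice} — all of the relation — so {Category, CustomerID, Qty} is a candidate key.
No proper subset of any of these is a key, and no other minimal superkey exists.

{Category, City, CustomerID}, {Category, CustomerID, Qty}, {CustomerID, SupplierID}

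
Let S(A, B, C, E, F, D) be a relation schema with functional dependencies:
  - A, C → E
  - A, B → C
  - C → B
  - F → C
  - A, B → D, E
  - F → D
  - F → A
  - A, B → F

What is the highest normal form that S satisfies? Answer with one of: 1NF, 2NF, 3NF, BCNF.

3NF

Candidate keys: {A, B}, {A, C}, {F}. Prime attributes: {A, B, C, F}.
For C → B we have {C}⁺ = {B, C}; {C} is not a superkey, so BCNF fails.
But every attribute on its right side ({B}) is prime, and the same holds for every other non-superkey FD, so 3NF still holds.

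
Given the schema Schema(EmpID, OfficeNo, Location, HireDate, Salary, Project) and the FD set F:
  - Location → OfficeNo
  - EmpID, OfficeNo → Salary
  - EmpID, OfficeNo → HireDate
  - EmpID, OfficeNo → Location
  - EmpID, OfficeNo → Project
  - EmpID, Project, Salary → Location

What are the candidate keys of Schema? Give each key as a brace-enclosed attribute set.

No FD produces {EmpID}, so it must be in every candidate key.
Closure of {EmpID, Location} is {EmpID, HireDate, Location, OfficeNo, Project, Salary}, the whole schema; {EmpID, Location} is a candidate key.
Closure of {EmpID, OfficeNo} is {EmpID, HireDate, Location, OfficeNo, Project, Salary}, the whole schema; {EmpID, OfficeNo} is a candidate key.
Closure of {EmpID, Project, Salary} is {EmpID, HireDate, Location, OfficeNo, Project, Salary}, the whole schema; {EmpID, Project, Salary} is a candidate key.
No proper subset of any of these is a key, and no other minimal superkey exists.

{EmpID, Location}, {EmpID, OfficeNo}, {EmpID, Project, Salary}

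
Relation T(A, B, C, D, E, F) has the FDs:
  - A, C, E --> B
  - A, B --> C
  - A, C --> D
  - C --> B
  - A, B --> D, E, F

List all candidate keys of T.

Attributes never on any right-hand side: {A} — every candidate key must contain it.
Closure of {A, B} is {A, B, C, D, E, F}, the whole schema; {A, B} is a candidate key.
Closure of {A, C} is {A, B, C, D, E, F}, the whole schema; {A, C} is a candidate key.
These are minimal and exhaustive — every other superkey contains one of them.

{A, B}, {A, C}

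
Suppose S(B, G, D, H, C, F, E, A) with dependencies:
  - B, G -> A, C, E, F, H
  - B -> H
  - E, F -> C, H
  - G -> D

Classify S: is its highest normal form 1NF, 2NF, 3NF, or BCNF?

1NF

Candidate key: {B, G}. Prime attributes: {B, G}.
B -> H: {B}⁺ = {B, H}, which is not all of the attributes, so the left side is not a superkey — BCNF is violated.
B -> H has non-prime {H} on the right and a non-superkey on the left, so 3NF fails.
Since {B} ⊂ {B, G} and {B}⁺ ⊇ {H} with {H} non-prime, there is a partial dependency; 2NF fails.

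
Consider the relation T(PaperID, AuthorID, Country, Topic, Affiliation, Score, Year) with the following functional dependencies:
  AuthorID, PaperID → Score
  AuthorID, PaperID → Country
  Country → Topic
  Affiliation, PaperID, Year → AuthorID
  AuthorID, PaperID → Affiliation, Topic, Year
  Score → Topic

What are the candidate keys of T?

{PaperID} never appears on the right of any FD, so every key must include it.
Closure of {AuthorID, PaperID} is {Affiliation, AuthorID, Country, PaperID, Score, Topic, Year}, the whole schema; {AuthorID, PaperID} is a candidate key.
Closure of {Affiliation, PaperID, Year} is {Affiliation, AuthorID, Country, PaperID, Score, Topic, Year}, the whole schema; {Affiliation, PaperID, Year} is a candidate key.
Any other superkey properly contains one of these, so there are no further candidate keys.

{Affiliation, PaperID, Year}, {AuthorID, PaperID}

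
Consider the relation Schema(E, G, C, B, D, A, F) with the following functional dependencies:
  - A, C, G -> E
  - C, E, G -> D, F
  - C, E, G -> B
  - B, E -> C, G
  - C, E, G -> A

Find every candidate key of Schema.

{B, E}⁺ = {A, B, C, D, E, F, G} — all of the relation — so {B, E} is a candidate key.
{A, C, G}⁺ = {A, B, C, D, E, F, G} — all of the relation — so {A, C, G} is a candidate key.
{C, E, G}⁺ = {A, B, C, D, E, F, G} — all of the relation — so {C, E, G} is a candidate key.
No proper subset of any of these is a key, and no other minimal superkey exists.

{A, C, G}, {B, E}, {C, E, G}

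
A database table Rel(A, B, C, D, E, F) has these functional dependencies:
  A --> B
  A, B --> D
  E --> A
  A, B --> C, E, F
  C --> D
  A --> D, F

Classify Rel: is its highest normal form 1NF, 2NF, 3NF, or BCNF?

Candidate keys: {A}, {E}. Prime attributes: {A, E}.
C --> D: {C}⁺ = {C, D}, which is not all of the attributes, so the left side is not a superkey — BCNF is violated.
C --> D determines the non-prime attribute {D} from a non-superkey — 3NF is violated.
With only single-attribute keys there can be no partial dependency, so 2NF holds.

2NF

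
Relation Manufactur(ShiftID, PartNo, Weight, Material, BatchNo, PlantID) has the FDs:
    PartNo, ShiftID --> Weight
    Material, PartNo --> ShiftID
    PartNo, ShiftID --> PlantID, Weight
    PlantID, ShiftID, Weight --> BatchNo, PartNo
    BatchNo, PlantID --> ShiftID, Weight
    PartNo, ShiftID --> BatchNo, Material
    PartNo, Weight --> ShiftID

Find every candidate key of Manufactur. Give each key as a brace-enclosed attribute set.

{BatchNo, PlantID}, {Material, PartNo}, {PartNo, ShiftID}, {PartNo, Weight}, {PlantID, ShiftID, Weight}

Closure of {BatchNo, PlantID} is {BatchNo, Material, PartNo, PlantID, ShiftID, Weight}, the whole schema; {BatchNo, PlantID} is a candidate key.
Closure of {Material, PartNo} is {BatchNo, Material, PartNo, PlantID, ShiftID, Weight}, the whole schema; {Material, PartNo} is a candidate key.
Closure of {PartNo, ShiftID} is {BatchNo, Material, PartNo, PlantID, ShiftID, Weight}, the whole schema; {PartNo, ShiftID} is a candidate key.
Closure of {PartNo, Weight} is {BatchNo, Material, PartNo, PlantID, ShiftID, Weight}, the whole schema; {PartNo, Weight} is a candidate key.
Closure of {PlantID, ShiftID, Weight} is {BatchNo, Material, PartNo, PlantID, ShiftID, Weight}, the whole schema; {PlantID, ShiftID, Weight} is a candidate key.
Any other superkey properly contains one of these, so there are no further candidate keys.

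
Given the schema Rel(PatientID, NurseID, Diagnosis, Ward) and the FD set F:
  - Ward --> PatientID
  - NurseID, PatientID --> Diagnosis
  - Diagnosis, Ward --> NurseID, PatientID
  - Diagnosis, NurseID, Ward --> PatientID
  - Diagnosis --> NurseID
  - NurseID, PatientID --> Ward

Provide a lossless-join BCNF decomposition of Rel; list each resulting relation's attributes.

{Diagnosis, NurseID}; {Diagnosis, Ward}; {PatientID, Ward}

Candidate keys of the original relation: {Diagnosis, PatientID}, {Diagnosis, Ward}, {NurseID, PatientID}, {NurseID, Ward}.
Within {Diagnosis, NurseID, PatientID, Ward}: {Ward}⁺ ∩ {Diagnosis, NurseID, PatientID, Ward} = {PatientID, Ward}, not the whole set, so Ward --> PatientID violates BCNF; decompose into {PatientID, Ward} and {Diagnosis, NurseID, Ward}.
{PatientID, Ward} has no BCNF violation.
Within {Diagnosis, NurseID, Ward}: {Diagnosis}⁺ ∩ {Diagnosis, NurseID, Ward} = {Diagnosis, NurseID}, not the whole set, so Diagnosis --> NurseID violates BCNF; decompose into {Diagnosis, NurseID} and {Diagnosis, Ward}.
{Diagnosis, NurseID} has no BCNF violation.
{Diagnosis, Ward} has no BCNF violation.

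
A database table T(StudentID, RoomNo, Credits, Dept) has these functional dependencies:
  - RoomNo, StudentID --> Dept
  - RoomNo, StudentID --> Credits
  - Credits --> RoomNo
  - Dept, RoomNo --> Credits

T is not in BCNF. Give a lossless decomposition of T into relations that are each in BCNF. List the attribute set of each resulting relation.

{Credits, Dept, StudentID}; {Credits, RoomNo}

Candidate keys of the original relation: {Credits, StudentID}, {RoomNo, StudentID}.
{Credits, Dept, RoomNo, StudentID}: {Credits} determines {Credits, RoomNo} here but is not a superkey — split on Credits --> RoomNo, giving {Credits, RoomNo} and {Credits, Dept, StudentID}.
{Credits, RoomNo} is in BCNF.
{Credits, Dept, StudentID} is in BCNF.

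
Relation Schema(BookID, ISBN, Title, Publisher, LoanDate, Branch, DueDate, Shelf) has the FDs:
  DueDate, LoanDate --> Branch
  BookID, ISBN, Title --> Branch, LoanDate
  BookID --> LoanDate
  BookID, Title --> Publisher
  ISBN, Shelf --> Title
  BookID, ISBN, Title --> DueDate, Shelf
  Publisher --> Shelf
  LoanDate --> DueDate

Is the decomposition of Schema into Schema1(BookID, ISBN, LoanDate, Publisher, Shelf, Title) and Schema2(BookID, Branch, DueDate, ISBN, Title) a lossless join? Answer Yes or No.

Yes

Schema1 ∩ Schema2 = {BookID, ISBN, Title}; its closure under F is {BookID, Branch, DueDate, ISBN, LoanDate, Publisher, Shelf, Title}.
Since Schema1 ⊆ {BookID, Branch, DueDate, ISBN, LoanDate, Publisher, Shelf, Title}, the intersection is a superkey of Schema1; the decomposition is lossless.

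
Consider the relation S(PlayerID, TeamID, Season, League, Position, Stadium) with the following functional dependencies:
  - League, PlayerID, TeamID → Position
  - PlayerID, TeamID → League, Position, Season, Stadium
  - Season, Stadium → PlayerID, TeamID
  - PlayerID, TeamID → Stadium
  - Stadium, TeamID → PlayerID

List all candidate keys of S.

{PlayerID, TeamID}, {Season, Stadium}, {Stadium, TeamID}

{PlayerID, TeamID} is a candidate key since {PlayerID, TeamID}⁺ = {League, PlayerID, Position, Season, Stadium, TeamID} covers every attribute.
{Season, Stadium} is a candidate key since {Season, Stadium}⁺ = {League, PlayerID, Position, Season, Stadium, TeamID} covers every attribute.
{Stadium, TeamID} is a candidate key since {Stadium, TeamID}⁺ = {League, PlayerID, Position, Season, Stadium, TeamID} covers every attribute.
Any other superkey properly contains one of these, so there are no further candidate keys.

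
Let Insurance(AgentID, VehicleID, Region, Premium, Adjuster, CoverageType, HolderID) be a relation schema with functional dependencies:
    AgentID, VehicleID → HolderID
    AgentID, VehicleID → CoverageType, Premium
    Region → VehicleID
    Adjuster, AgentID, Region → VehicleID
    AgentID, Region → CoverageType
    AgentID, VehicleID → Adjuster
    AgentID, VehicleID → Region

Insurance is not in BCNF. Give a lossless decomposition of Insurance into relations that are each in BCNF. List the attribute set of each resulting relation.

{Adjuster, AgentID, CoverageType, HolderID, Premium, Region}; {Region, VehicleID}

Candidate keys of the original relation: {AgentID, Region}, {AgentID, VehicleID}.
In {Adjuster, AgentID, CoverageType, HolderID, Premium, Region, VehicleID}, {Region} is not a superkey ({Region}⁺ restricted to this set is {Region, VehicleID}), so split on Region → VehicleID into {Region, VehicleID} and {Adjuster, AgentID, CoverageType, HolderID, Premium, Region}.
{Region, VehicleID}: every determinant is a superkey — BCNF.
{Adjuster, AgentID, CoverageType, HolderID, Premium, Region}: every determinant is a superkey — BCNF.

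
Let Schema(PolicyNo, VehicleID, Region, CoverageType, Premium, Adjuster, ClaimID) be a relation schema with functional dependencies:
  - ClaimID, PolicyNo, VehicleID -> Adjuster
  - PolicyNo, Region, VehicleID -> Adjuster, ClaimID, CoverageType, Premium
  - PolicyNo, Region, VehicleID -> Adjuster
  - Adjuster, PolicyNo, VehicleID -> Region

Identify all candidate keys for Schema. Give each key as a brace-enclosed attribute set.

{Adjuster, PolicyNo, VehicleID}, {ClaimID, PolicyNo, VehicleID}, {PolicyNo, Region, VehicleID}

{PolicyNo, VehicleID} never appear on the right of any FD, so every key must include all of them.
{Adjuster, PolicyNo, VehicleID} is a candidate key since {Adjuster, PolicyNo, VehicleID}⁺ = {Adjuster, ClaimID, CoverageType, PolicyNo, Premium, Region, VehicleID} covers every attribute.
{ClaimID, PolicyNo, VehicleID} is a candidate key since {ClaimID, PolicyNo, VehicleID}⁺ = {Adjuster, ClaimID, CoverageType, PolicyNo, Premium, Region, VehicleID} covers every attribute.
{PolicyNo, Region, VehicleID} is a candidate key since {PolicyNo, Region, VehicleID}⁺ = {Adjuster, ClaimID, CoverageType, PolicyNo, Premium, Region, VehicleID} covers every attribute.
Any other superkey properly contains one of these, so there are no further candidate keys.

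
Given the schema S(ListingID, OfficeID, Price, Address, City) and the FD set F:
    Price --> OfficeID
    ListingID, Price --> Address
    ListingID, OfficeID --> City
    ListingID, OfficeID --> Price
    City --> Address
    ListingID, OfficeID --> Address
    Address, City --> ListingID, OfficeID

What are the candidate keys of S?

Closure of {City} is {Address, City, ListingID, OfficeID, Price}, the whole schema; {City} is a candidate key.
Closure of {ListingID, OfficeID} is {Address, City, ListingID, OfficeID, Price}, the whole schema; {ListingID, OfficeID} is a candidate key.
Closure of {ListingID, Price} is {Address, City, ListingID, OfficeID, Price}, the whole schema; {ListingID, Price} is a candidate key.
These are minimal and exhaustive — every other superkey contains one of them.

{City}, {ListingID, OfficeID}, {ListingID, Price}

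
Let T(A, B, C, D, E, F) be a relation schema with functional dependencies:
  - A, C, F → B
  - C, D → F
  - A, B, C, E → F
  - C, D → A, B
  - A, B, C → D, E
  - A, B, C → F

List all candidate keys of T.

{C} never appears on the right of any FD, so every key must include it.
Closure of {C, D} is {A, B, C, D, E, F}, the whole schema; {C, D} is a candidate key.
Closure of {A, B, C} is {A, B, C, D, E, F}, the whole schema; {A, B, C} is a candidate key.
Closure of {A, C, F} is {A, B, C, D, E, F}, the whole schema; {A, C, F} is a candidate key.
No proper subset of any of these is a key, and no other minimal superkey exists.

{A, B, C}, {A, C, F}, {C, D}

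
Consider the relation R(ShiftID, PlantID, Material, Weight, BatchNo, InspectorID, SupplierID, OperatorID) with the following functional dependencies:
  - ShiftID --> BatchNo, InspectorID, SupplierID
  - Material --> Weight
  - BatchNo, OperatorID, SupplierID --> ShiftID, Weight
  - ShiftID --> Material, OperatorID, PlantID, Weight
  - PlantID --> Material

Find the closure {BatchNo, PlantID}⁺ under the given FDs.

Start with {BatchNo, PlantID}.
PlantID --> Material applies; add {Material} → now {BatchNo, Material, PlantID}.
Material --> Weight applies; add {Weight} → now {BatchNo, Material, PlantID, Weight}.
No further FD applies.

{BatchNo, Material, PlantID, Weight}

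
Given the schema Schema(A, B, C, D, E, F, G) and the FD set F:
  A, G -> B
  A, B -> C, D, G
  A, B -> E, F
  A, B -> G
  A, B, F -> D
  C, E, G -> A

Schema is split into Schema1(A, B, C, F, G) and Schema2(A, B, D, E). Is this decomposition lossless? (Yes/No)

Common attributes: {A, B}; their closure is {A, B, C, D, E, F, G}.
Since Schema1 ⊆ {A, B, C, D, E, F, G}, the intersection is a superkey of Schema1; the decomposition is lossless.

Yes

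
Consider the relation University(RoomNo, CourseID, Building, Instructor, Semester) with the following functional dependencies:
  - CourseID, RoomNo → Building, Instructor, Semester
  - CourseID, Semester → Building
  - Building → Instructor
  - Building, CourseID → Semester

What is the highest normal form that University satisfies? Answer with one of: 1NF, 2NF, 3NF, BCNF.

2NF

Candidate key: {CourseID, RoomNo}. Prime attributes: {CourseID, RoomNo}.
CourseID, Semester → Building breaks BCNF: {CourseID, Semester}⁺ = {Building, CourseID, Instructor, Semester}, so {CourseID, Semester} is not a superkey.
Because {Building} is non-prime and the left side of CourseID, Semester → Building is not a superkey, the relation is not in 3NF.
No non-prime attribute depends on a proper subset of any candidate key, so 2NF holds.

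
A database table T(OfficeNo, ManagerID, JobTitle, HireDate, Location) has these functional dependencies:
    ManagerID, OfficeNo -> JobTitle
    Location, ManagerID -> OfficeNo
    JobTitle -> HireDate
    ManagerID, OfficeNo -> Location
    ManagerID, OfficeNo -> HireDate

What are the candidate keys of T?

{Location, ManagerID}, {ManagerID, OfficeNo}

Attributes never on any right-hand side: {ManagerID} — every candidate key must contain it.
{Location, ManagerID}⁺ = {HireDate, JobTitle, Location, ManagerID, OfficeNo}, which is every attribute, so {Location, ManagerID} is a candidate key.
{ManagerID, OfficeNo}⁺ = {HireDate, JobTitle, Location, ManagerID, OfficeNo}, which is every attribute, so {ManagerID, OfficeNo} is a candidate key.
Any other superkey properly contains one of these, so there are no further candidate keys.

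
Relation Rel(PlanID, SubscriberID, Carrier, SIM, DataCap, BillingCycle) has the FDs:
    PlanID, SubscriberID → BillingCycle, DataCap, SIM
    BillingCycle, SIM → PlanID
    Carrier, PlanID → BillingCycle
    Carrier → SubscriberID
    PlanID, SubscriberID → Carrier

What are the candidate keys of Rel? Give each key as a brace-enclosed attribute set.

{Carrier, PlanID} is a candidate key since {Carrier, PlanID}⁺ = {BillingCycle, Carrier, DataCap, PlanID, SIM, SubscriberID} covers every attribute.
{PlanID, SubscriberID} is a candidate key since {PlanID, SubscriberID}⁺ = {BillingCycle, Carrier, DataCap, PlanID, SIM, SubscriberID} covers every attribute.
{BillingCycle, Carrier, SIM} is a candidate key since {BillingCycle, Carrier, SIM}⁺ = {BillingCycle, Carrier, DataCap, PlanID, SIM, SubscriberID} covers every attribute.
{BillingCycle, SIM, SubscriberID} is a candidate key since {BillingCycle, SIM, SubscriberID}⁺ = {BillingCycle, Carrier, DataCap, PlanID, SIM, SubscriberID} covers every attribute.
These are minimal and exhaustive — every other superkey contains one of them.

{BillingCycle, Carrier, SIM}, {BillingCycle, SIM, SubscriberID}, {Carrier, PlanID}, {PlanID, SubscriberID}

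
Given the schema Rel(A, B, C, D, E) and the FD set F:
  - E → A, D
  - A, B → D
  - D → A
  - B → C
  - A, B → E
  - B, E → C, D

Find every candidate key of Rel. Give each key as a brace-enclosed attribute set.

{A, B}, {B, D}, {B, E}

Attributes never on any right-hand side: {B} — every candidate key must contain it.
{A, B}⁺ = {A, B, C, D, E} — all of the relation — so {A, B} is a candidate key.
{B, D}⁺ = {A, B, C, D, E} — all of the relation — so {B, D} is a candidate key.
{B, E}⁺ = {A, B, C, D, E} — all of the relation — so {B, E} is a candidate key.
These are minimal and exhaustive — every other superkey contains one of them.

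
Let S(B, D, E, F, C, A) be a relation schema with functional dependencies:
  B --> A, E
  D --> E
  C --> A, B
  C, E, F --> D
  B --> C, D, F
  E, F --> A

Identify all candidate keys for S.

{B} is a candidate key since {B}⁺ = {A, B, C, D, E, F} covers every attribute.
{C} is a candidate key since {C}⁺ = {A, B, C, D, E, F} covers every attribute.
Any other superkey properly contains one of these, so there are no further candidate keys.

{B}, {C}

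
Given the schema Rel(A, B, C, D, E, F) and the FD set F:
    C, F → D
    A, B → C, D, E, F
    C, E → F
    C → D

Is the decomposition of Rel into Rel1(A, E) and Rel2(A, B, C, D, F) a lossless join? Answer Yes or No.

Common attributes: {A}; their closure is {A}.
The closure covers neither Rel1 nor Rel2 entirely; the join is not lossless.

No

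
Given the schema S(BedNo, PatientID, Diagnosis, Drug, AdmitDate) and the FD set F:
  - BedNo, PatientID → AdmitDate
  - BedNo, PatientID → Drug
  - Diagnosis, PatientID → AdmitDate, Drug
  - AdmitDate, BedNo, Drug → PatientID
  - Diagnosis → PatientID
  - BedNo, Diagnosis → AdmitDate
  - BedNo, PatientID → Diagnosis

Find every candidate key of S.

Attributes never on any right-hand side: {BedNo} — every candidate key must contain it.
{BedNo, Diagnosis}⁺ = {AdmitDate, BedNo, Diagnosis, Drug, PatientID}, which is every attribute, so {BedNo, Diagnosis} is a candidate key.
{BedNo, PatientID}⁺ = {AdmitDate, BedNo, Diagnosis, Drug, PatientID}, which is every attribute, so {BedNo, PatientID} is a candidate key.
{AdmitDate, BedNo, Drug}⁺ = {AdmitDate, BedNo, Diagnosis, Drug, PatientID}, which is every attribute, so {AdmitDate, BedNo, Drug} is a candidate key.
No proper subset of any of these is a key, and no other minimal superkey exists.

{AdmitDate, BedNo, Drug}, {BedNo, Diagnosis}, {BedNo, PatientID}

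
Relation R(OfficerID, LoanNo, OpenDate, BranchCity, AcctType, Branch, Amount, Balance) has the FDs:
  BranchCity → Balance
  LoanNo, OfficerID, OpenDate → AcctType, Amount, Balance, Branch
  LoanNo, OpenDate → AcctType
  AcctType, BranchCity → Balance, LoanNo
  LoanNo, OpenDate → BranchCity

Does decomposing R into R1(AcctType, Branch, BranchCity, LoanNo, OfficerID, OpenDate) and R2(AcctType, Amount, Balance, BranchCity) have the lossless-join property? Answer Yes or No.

No

R1 ∩ R2 = {AcctType, BranchCity}; its closure under F is {AcctType, Balance, BranchCity, LoanNo}.
Neither R1 nor R2 is contained in that closure, so the decomposition is lossy.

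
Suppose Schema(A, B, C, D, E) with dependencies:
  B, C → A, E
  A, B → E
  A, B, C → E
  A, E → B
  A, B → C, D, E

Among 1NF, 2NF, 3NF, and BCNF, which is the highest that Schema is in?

Candidate keys: {A, B}, {A, E}, {B, C}. Prime attributes: {A, B, C, E}.
Every FD has a superkey on the left, so the relation is in BCNF.

BCNF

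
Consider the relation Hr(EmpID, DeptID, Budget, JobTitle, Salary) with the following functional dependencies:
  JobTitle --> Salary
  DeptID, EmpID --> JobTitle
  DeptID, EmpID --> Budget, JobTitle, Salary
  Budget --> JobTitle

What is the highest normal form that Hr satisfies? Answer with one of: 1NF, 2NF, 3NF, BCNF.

2NF

Candidate key: {DeptID, EmpID}. Prime attributes: {DeptID, EmpID}.
For JobTitle --> Salary we have {JobTitle}⁺ = {JobTitle, Salary}; {JobTitle} is not a superkey, so BCNF fails.
JobTitle --> Salary determines the non-prime attribute {Salary} from a non-superkey — 3NF is violated.
No proper subset of a key has a non-prime attribute in its closure, so there is no partial dependency; 2NF holds.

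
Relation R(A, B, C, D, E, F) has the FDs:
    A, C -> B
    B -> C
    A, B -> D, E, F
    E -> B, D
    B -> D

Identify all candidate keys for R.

{A, B}, {A, C}, {A, E}

Attributes never on any right-hand side: {A} — every candidate key must contain it.
{A, B}⁺ = {A, B, C, D, E, F}, which is every attribute, so {A, B} is a candidate key.
{A, C}⁺ = {A, B, C, D, E, F}, which is every attribute, so {A, C} is a candidate key.
{A, E}⁺ = {A, B, C, D, E, F}, which is every attribute, so {A, E} is a candidate key.
Any other superkey properly contains one of these, so there are no further candidate keys.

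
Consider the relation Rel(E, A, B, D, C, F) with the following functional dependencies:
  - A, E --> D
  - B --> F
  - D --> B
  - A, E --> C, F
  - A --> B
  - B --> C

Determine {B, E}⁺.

{B, C, E, F}

Start with {B, E}.
B --> F applies; add {F} → now {B, E, F}.
B --> C applies; add {C} → now {B, C, E, F}.
No further FD applies.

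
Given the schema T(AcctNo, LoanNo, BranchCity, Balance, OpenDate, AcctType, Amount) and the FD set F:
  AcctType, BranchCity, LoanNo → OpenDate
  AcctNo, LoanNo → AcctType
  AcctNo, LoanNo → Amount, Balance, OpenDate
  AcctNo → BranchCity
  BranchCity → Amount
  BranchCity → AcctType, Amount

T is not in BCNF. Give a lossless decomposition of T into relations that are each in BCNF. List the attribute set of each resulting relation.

{AcctNo, Balance, LoanNo}; {AcctNo, BranchCity}; {AcctType, Amount, BranchCity}; {BranchCity, LoanNo, OpenDate}

Candidate key of the original relation: {AcctNo, LoanNo}.
{AcctNo, AcctType, Amount, Balance, BranchCity, LoanNo, OpenDate}: {AcctType, BranchCity, LoanNo} determines {AcctType, Amount, BranchCity, LoanNo, OpenDate} here but is not a superkey — split on AcctType, BranchCity, LoanNo → Amount, OpenDate, giving {AcctType, Amount, BranchCity, LoanNo, OpenDate} and {AcctNo, AcctType, Balance, BranchCity, LoanNo}.
{AcctType, Amount, BranchCity, LoanNo, OpenDate}: {BranchCity} determines {AcctType, Amount, BranchCity} here but is not a superkey — split on BranchCity → AcctType, Amount, giving {AcctType, Amount, BranchCity} and {BranchCity, LoanNo, OpenDate}.
{AcctType, Amount, BranchCity} has no BCNF violation.
{BranchCity, LoanNo, OpenDate} has no BCNF violation.
{AcctNo, AcctType, Balance, BranchCity, LoanNo}: {AcctNo} determines {AcctNo, AcctType, BranchCity} here but is not a superkey — split on AcctNo → AcctType, BranchCity, giving {AcctNo, AcctType, BranchCity} and {AcctNo, Balance, LoanNo}.
{AcctNo, AcctType, BranchCity}: {BranchCity} determines {AcctType, BranchCity} here but is not a superkey — split on BranchCity → AcctType, giving {AcctType, BranchCity} and {AcctNo, BranchCity}.
{AcctType, BranchCity} has no BCNF violation.
{AcctNo, BranchCity} has no BCNF violation.
{AcctNo, Balance, LoanNo} has no BCNF violation.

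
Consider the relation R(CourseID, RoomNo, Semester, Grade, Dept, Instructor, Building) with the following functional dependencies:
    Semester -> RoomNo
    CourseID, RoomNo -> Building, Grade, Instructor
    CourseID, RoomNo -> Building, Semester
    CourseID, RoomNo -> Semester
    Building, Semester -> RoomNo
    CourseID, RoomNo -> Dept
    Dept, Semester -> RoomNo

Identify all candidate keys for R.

{CourseID, RoomNo}, {CourseID, Semester}

{CourseID} never appears on the right of any FD, so every key must include it.
{CourseID, RoomNo}⁺ = {Building, CourseID, Dept, Grade, Instructor, RoomNo, Semester}, which is every attribute, so {CourseID, RoomNo} is a candidate key.
{CourseID, Semester}⁺ = {Building, CourseID, Dept, Grade, Instructor, RoomNo, Semester}, which is every attribute, so {CourseID, Semester} is a candidate key.
These are minimal and exhaustive — every other superkey contains one of them.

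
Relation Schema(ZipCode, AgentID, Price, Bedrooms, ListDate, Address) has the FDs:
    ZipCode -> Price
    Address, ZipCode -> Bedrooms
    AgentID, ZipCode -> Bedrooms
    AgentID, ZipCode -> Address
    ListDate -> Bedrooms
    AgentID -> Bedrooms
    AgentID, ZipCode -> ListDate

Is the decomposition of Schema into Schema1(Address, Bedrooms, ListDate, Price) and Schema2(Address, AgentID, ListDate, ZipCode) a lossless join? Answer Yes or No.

Schema1 ∩ Schema2 = {Address, ListDate}; its closure under F is {Address, Bedrooms, ListDate}.
Schema1 ⊄ {Address, Bedrooms, ListDate} and Schema2 ⊄ {Address, Bedrooms, ListDate}, so the split is lossy.

No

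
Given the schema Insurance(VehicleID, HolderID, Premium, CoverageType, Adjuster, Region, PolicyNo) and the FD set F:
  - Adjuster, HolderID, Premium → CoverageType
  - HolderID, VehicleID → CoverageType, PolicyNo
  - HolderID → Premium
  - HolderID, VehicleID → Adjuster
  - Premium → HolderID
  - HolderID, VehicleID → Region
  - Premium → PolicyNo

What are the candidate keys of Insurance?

{HolderID, VehicleID}, {Premium, VehicleID}

No FD produces {VehicleID}, so it must be in every candidate key.
{HolderID, VehicleID} is a candidate key since {HolderID, VehicleID}⁺ = {Adjuster, CoverageType, HolderID, PolicyNo, Premium, Region, VehicleID} covers every attribute.
{Premium, VehicleID} is a candidate key since {Premium, VehicleID}⁺ = {Adjuster, CoverageType, HolderID, PolicyNo, Premium, Region, VehicleID} covers every attribute.
No proper subset of any of these is a key, and no other minimal superkey exists.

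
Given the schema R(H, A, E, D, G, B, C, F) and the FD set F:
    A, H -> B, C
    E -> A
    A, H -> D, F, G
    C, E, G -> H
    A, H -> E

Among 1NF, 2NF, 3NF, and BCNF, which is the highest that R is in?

3NF

Candidate keys: {A, H}, {C, E, G}, {E, H}. Prime attributes: {A, C, E, G, H}.
E -> A: {E}⁺ = {A, E}, which is not all of the attributes, so the left side is not a superkey — BCNF is violated.
But every attribute on its right side ({A}) is prime, and the same holds for every other non-superkey FD, so 3NF still holds.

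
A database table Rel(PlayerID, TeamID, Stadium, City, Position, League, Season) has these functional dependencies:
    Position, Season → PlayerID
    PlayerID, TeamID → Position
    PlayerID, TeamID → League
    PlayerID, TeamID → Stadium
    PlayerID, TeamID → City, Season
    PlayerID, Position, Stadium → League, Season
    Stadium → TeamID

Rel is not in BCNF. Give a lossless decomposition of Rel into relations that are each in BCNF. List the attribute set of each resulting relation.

Candidate keys of the original relation: {PlayerID, Stadium}, {PlayerID, TeamID}, {Position, Season, Stadium}, {Position, Season, TeamID}.
{City, League, PlayerID, Position, Season, Stadium, TeamID}: {Position, Season} determines {PlayerID, Position, Season} here but is not a superkey — split on Position, Season → PlayerID, giving {PlayerID, Position, Season} and {City, League, Position, Season, Stadium, TeamID}.
{PlayerID, Position, Season} has no BCNF violation.
{City, League, Position, Season, Stadium, TeamID}: {Stadium} determines {Stadium, TeamID} here but is not a superkey — split on Stadium → TeamID, giving {Stadium, TeamID} and {City, League, Position, Season, Stadium}.
{Stadium, TeamID} has no BCNF violation.
{City, League, Position, Season, Stadium} has no BCNF violation.

{City, League, Position, Season, Stadium}; {PlayerID, Position, Season}; {Stadium, TeamID}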